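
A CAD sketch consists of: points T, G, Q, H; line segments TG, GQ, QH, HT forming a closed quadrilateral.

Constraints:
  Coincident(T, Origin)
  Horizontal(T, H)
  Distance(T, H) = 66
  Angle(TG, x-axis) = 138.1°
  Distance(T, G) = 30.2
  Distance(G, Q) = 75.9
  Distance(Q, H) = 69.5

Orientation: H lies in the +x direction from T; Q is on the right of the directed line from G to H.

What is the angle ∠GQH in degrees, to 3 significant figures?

77.1°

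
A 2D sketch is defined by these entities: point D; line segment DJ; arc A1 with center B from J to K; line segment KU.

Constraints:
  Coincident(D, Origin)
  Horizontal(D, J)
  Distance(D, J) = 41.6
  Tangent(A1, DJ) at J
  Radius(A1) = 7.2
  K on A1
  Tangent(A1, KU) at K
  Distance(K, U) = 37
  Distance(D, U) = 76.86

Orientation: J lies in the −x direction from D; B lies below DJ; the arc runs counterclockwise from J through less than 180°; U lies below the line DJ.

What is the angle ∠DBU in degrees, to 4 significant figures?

148.2°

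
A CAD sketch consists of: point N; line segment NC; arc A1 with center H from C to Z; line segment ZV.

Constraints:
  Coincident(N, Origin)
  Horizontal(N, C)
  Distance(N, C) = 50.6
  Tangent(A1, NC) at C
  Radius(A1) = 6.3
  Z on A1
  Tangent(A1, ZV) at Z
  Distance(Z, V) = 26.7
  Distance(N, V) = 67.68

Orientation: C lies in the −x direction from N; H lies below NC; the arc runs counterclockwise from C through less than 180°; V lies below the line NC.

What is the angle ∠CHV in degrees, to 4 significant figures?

161.1°

Checks: |HZ| = 6.300 ✓; ∠(HZ, ZV) = 90.00° ✓; |ZV| = 26.70 ✓; |NV| = 67.68 ✓.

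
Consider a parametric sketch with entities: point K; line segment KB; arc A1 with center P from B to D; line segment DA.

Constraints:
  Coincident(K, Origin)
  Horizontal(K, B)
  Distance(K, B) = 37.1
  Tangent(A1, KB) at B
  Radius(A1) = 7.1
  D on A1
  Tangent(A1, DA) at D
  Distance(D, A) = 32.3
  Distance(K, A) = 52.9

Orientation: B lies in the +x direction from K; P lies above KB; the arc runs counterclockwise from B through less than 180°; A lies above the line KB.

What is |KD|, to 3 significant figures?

44.8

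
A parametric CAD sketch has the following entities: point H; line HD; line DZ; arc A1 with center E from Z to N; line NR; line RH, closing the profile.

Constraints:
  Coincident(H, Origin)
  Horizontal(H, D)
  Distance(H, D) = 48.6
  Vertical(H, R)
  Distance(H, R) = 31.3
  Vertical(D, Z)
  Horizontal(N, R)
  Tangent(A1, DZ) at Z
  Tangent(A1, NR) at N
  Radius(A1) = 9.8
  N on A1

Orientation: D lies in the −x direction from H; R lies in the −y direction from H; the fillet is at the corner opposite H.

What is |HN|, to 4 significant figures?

49.85

H is at the origin; H and D share the same y with |HD| = 48.6 and D on the −x side, so D = (-48.60, 0.000). HR is vertical with |HR| = 31.3 and R on the −y side, so R = (0.000, -31.30). The virtual corner opposite H is at (-48.60, -31.30). A1 meets DZ tangentially, so EZ is at right angles to DZ and tangency of A1 to NR means the radius EN is perpendicular to NR, with radius 9.8, so the center E sits 9.8 in from both sides at E = (-38.80, -21.50). That places the tangent points at Z = (-48.60, -21.50) on DZ and N = (-38.80, -31.30) on NR. Then |HN| = |N − H| = 49.85.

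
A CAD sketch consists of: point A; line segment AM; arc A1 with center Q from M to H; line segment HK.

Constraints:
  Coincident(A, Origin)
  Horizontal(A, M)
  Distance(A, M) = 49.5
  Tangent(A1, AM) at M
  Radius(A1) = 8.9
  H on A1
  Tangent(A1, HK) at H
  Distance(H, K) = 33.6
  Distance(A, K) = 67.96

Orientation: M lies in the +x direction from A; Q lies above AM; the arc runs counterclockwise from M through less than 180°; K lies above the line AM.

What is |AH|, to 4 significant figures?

59.19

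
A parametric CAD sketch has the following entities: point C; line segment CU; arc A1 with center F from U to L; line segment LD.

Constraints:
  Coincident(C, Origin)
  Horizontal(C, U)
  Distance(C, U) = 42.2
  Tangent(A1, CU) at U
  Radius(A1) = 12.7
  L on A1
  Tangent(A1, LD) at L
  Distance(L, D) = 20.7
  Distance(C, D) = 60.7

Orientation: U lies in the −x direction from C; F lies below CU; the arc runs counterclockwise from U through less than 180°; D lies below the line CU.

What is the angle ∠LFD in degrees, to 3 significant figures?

58.5°

Checks: |CU| = 42.20 ✓; |FL| = 12.70 ✓; ∠(FL, LD) = 90.00° ✓; |LD| = 20.70 ✓; |CD| = 60.70 ✓.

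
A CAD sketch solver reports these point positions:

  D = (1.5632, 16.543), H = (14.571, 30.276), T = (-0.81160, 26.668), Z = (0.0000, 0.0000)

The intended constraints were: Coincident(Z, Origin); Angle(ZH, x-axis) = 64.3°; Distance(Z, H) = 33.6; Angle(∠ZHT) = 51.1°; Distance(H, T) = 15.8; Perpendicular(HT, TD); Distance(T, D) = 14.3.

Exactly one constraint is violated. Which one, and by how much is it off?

Distance(T, D) = 14.3 — off by 3.90.

Z = (0.00, 0.00) ✓; ZH at 64.30° ✓; |ZH| = 33.60 ✓; ∠ZHT = 51.10° ✓; |HT| = 15.80 ✓; ∠(HT, TD) = 90.00° ✓; |TD| = 10.40 ✗.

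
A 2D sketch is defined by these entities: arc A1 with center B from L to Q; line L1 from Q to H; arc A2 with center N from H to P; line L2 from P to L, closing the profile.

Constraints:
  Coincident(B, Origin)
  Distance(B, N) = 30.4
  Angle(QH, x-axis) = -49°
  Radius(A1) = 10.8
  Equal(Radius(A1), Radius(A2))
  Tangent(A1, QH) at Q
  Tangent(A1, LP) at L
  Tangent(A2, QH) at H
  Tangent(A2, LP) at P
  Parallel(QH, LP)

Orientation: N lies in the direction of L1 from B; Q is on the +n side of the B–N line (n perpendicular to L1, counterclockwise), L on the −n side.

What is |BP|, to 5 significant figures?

32.261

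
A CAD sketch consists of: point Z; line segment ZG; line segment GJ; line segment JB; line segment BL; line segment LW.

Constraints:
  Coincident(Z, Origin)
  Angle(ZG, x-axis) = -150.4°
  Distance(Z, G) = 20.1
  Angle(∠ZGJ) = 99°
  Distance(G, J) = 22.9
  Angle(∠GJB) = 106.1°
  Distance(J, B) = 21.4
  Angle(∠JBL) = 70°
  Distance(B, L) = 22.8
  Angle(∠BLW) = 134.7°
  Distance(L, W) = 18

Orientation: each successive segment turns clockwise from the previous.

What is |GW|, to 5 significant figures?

7.8221

Z is at the origin; ZG runs at -150.4° with length 20.1, so G = (-17.477, -9.9282). ∠ZGJ = 99.0° gives GJ at 128.60° from the x-axis; with |GJ| = 22.9, J = (-31.764, 7.9686). ∠GJB = 106.1° gives JB at 54.700° from the x-axis; with |JB| = 21.4, B = (-19.398, 25.434). ∠JBL = 70.0° gives BL at -55.300° from the x-axis; with |BL| = 22.8, L = (-6.4180, 6.6890). ∠BLW = 134.7° gives LW at -100.60° from the x-axis; with |LW| = 18.0, W = (-9.7291, -11.004). Then |GW| = |W − G| = 7.8221.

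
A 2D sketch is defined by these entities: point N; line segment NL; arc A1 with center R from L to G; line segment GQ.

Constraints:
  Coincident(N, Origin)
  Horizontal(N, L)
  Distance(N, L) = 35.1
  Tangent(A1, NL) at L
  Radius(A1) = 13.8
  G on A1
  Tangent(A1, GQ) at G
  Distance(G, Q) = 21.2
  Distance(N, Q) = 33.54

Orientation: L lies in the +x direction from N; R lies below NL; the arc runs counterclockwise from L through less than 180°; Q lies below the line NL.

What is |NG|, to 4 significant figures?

23.96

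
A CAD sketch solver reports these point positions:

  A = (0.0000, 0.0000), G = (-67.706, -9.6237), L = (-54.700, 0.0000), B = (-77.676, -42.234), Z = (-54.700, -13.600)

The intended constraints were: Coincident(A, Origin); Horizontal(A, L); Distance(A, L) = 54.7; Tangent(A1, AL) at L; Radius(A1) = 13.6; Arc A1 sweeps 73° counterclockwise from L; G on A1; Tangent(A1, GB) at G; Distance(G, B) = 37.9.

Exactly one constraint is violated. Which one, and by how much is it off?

Distance(G, B) = 37.9 — off by 3.80.

A = (0.00, 0.00) ✓; A.y = 0.00, L.y = 0.00 ✓; |AL| = 54.70 ✓; ∠(ZL, LA) = 90.00° ✓; |ZL| = 13.60 ✓; bearing(Z→G) − bearing(Z→L) = 73.00° ✓; |ZG| = 13.60 ✓; ∠(ZG, GB) = 90.00° ✓; |GB| = 34.10 ✗.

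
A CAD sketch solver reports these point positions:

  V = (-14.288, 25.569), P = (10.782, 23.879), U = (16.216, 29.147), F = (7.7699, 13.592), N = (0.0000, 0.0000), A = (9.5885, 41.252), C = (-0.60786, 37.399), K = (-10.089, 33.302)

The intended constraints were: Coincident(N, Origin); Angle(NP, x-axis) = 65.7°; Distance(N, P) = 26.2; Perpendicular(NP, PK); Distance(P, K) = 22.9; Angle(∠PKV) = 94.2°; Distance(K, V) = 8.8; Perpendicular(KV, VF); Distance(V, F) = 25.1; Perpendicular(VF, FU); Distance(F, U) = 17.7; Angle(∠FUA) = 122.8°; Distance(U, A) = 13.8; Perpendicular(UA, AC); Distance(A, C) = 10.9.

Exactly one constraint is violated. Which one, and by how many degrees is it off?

Perpendicular(UA, AC) — off by 8.00°.

N = (0.00, 0.00) ✓; NP at 65.70° ✓; |NP| = 26.20 ✓; ∠(NP, PK) = 90.00° ✓; |PK| = 22.90 ✓; ∠PKV = 94.20° ✓; |KV| = 8.799 ✓; ∠(KV, VF) = 90.00° ✓; |VF| = 25.10 ✓; ∠(VF, FU) = 90.00° ✓; |FU| = 17.70 ✓; ∠FUA = 122.8° ✓; |UA| = 13.80 ✓; ∠(UA, AC) = 82.00° ✗; |AC| = 10.90 ✓.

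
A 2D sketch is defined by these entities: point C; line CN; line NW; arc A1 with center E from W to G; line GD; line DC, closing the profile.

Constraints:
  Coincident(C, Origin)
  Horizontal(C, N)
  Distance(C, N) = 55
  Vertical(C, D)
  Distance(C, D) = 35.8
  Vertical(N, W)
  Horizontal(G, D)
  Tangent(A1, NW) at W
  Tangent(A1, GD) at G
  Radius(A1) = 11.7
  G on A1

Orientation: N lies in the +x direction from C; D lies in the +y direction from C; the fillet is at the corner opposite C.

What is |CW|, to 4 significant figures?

60.05

The virtual corner opposite C is at (55.00, 35.80). A1 meets NW tangentially, so EW is at right angles to NW and the tangent condition forces EG to be normal to GD, with radius 11.7, so the center E sits 11.7 in from both sides at E = (43.30, 24.10). That places the tangent points at W = (55.00, 24.10) on NW and G = (43.30, 35.80) on GD. Then |CW| = |W − C| = 60.05.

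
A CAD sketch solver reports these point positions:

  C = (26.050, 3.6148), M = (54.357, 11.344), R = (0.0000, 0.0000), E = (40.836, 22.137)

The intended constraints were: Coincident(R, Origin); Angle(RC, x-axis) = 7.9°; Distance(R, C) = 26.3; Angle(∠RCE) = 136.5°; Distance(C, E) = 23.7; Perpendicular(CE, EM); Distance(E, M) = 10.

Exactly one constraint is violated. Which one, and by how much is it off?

Distance(E, M) = 10 — off by 7.30.

R = (0.00, 0.00) ✓; RC at 7.900° ✓; |RC| = 26.30 ✓; ∠RCE = 136.5° ✓; |CE| = 23.70 ✓; ∠(CE, EM) = 90.00° ✓; |EM| = 17.30 ✗.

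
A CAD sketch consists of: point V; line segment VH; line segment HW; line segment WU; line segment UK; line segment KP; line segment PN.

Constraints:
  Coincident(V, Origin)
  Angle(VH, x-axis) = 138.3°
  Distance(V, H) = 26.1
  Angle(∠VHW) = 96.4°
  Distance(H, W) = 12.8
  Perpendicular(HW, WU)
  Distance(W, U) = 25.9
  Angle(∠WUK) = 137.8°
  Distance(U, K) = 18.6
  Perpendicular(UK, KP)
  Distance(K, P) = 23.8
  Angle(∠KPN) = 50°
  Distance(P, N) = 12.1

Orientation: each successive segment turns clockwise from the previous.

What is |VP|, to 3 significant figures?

14.6

V is at the origin; VH runs at 138.3° with length 26.1, so H = (-19.5, 17.4). ∠VHW = 96.4° gives HW at 54.7° from the x-axis; with |HW| = 12.8, W = (-12.1, 27.8). HW ⟂ WU, so WU runs at -35.3°; with |WU| = 25.9, U = (9.05, 12.8). ∠WUK = 137.8° gives UK at -77.5° from the x-axis; with |UK| = 18.6, K = (13.1, -5.32). UK ⟂ KP, so KP runs at -167°; with |KP| = 23.8, P = (-10.2, -10.5). Then |VP| = |P − V| = 14.6.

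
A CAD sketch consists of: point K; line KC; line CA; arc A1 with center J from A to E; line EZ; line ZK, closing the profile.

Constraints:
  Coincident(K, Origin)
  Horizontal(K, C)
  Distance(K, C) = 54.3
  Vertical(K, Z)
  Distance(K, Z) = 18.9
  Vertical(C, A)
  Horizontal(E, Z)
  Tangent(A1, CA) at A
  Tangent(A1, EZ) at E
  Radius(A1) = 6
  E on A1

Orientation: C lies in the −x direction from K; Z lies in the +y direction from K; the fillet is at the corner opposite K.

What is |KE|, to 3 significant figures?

51.9

K is at the origin; KC is horizontal with |KC| = 54.3 and C on the −x side, so C = (-54.3, 0.00). KZ is vertical with |KZ| = 18.9 and Z on the +y side, so Z = (0.00, 18.9). The virtual corner opposite K is at (-54.3, 18.9). Since A1 is tangent to CA there, JA ⟂ CA and A1 meets EZ tangentially, so JE is at right angles to EZ, with radius 6.0, so the center J sits 6.0 in from both sides at J = (-48.3, 12.9). That places the tangent points at A = (-54.3, 12.9) on CA and E = (-48.3, 18.9) on EZ. Then |KE| = |E − K| = 51.9.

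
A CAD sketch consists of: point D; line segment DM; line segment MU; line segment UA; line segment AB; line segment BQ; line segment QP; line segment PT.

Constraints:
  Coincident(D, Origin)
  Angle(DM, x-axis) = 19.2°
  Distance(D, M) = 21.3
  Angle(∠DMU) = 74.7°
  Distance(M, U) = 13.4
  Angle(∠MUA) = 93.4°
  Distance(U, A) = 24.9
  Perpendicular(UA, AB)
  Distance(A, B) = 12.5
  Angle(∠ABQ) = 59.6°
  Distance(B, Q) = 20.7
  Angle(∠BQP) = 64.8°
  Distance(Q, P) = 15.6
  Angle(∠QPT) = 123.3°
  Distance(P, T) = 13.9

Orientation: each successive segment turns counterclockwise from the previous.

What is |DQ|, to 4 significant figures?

14.75

D is at the origin; DM runs at 19.2° with length 21.3, so M = (20.12, 7.005). ∠DMU = 74.7° gives MU at 124.5° from the x-axis; with |MU| = 13.4, U = (12.53, 18.05). ∠MUA = 93.4° gives UA at -148.9° from the x-axis; with |UA| = 24.9, A = (-8.796, 5.186). UA ⟂ AB, so AB runs at -58.90°; with |AB| = 12.5, B = (-2.339, -5.517). ∠ABQ = 59.6° gives BQ at 61.50° from the x-axis; with |BQ| = 20.7, Q = (7.538, 12.67). Then |DQ| = |Q − D| = 14.75.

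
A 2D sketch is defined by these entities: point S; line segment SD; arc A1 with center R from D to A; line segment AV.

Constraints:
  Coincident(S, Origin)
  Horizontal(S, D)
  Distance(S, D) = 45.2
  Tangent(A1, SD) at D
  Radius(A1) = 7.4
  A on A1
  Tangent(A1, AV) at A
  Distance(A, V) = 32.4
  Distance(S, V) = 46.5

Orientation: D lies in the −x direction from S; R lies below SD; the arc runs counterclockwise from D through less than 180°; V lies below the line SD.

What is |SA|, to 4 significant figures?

52.17

S is at the origin; S and D share the same y with |SD| = 45.2 and D on the −x side, so D = (-45.20, 0.000). Since A1 is tangent to SD there, RD ⟂ SD, so R = D + (0, -7.4) = (-45.20, -7.400). Since RA ⟂ AV (tangency), |RV| = √(7.4² + 32.4²) = 33.23 regardless of where A sits on A1. So V lies on both circle(S, 46.5) and circle(R, 33.23); the below-SD intersection is V = (-28.95, -36.39). A is the foot of the tangent from V: A = (-50.69, -12.36).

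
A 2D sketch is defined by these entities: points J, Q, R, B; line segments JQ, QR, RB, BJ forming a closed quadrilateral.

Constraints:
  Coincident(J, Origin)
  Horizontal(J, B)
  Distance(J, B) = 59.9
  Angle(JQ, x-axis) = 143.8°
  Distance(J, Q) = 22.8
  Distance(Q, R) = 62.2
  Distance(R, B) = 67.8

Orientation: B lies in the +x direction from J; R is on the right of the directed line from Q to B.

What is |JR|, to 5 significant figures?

43.724

Checks: |QR| = 62.20 ✓; |RB| = 67.80 ✓.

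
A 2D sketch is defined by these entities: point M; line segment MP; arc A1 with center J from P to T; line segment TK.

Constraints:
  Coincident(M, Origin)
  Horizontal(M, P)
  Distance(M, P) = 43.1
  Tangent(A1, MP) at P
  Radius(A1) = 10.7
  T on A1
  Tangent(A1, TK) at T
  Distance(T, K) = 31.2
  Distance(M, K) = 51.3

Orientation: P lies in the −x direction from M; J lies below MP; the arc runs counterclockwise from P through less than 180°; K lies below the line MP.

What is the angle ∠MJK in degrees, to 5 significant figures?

81.592°

Checks: ∠(JP, PM) = 90.00° ✓; |JT| = 10.70 ✓; ∠(JT, TK) = 90.00° ✓; |TK| = 31.20 ✓; |MK| = 51.30 ✓.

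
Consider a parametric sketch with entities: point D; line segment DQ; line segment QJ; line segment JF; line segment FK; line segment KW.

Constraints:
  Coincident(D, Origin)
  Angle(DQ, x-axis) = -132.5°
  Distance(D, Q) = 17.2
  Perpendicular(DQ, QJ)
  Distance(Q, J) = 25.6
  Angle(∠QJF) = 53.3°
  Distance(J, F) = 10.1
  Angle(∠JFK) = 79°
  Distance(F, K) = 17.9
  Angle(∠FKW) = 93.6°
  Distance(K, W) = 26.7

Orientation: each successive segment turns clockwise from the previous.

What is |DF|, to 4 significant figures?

21.58

D is at the origin; DQ runs at -132.5° with length 17.2, so Q = (-11.62, -12.68). The perpendicularity gives QJ at right angles to DQ, so QJ runs at 137.5°; with |QJ| = 25.6, J = (-30.49, 4.614). ∠QJF = 53.3° gives JF at 10.80° from the x-axis; with |JF| = 10.1, F = (-20.57, 6.506). Then |DF| = |F − D| = 21.58.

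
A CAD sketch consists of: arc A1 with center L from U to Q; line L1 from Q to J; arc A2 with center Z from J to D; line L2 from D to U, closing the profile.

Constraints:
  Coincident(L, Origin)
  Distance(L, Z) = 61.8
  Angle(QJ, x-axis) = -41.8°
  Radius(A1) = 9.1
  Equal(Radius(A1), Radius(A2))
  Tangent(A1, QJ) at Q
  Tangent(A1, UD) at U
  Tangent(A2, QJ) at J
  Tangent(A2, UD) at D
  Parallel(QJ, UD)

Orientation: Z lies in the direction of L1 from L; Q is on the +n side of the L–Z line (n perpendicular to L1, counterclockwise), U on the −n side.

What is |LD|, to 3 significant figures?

62.5

Tangency of A1 to both parallel lines with radius 9.1 puts Q and U at L ± 9.1·n: Q = (6.07, 6.78), U = (-6.07, -6.78). Equal radii place J and D the same way about Z: J = Z + 9.1·n = (52.1, -34.4), D = Z − 9.1·n = (40.0, -48.0). Then |LD| = |D − L| = 62.5.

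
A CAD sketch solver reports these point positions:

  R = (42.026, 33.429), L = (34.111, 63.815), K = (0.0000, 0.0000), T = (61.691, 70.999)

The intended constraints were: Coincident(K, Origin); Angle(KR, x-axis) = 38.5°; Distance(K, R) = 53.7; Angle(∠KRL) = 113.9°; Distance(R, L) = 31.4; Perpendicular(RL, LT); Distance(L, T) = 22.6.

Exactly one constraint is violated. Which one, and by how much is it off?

Distance(L, T) = 22.6 — off by 5.90.

K = (0.00, 0.00) ✓; KR at 38.50° ✓; |KR| = 53.70 ✓; ∠KRL = 113.9° ✓; |RL| = 31.40 ✓; ∠(RL, LT) = 90.00° ✓; |LT| = 28.50 ✗.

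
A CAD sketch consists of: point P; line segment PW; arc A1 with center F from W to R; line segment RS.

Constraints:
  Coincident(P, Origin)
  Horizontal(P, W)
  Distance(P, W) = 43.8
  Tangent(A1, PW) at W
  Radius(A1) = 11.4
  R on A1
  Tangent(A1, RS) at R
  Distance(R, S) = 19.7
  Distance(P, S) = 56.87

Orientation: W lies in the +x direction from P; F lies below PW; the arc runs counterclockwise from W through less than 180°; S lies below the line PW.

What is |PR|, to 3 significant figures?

38.7

Checks: |FW| = 11.40 ✓; |FR| = 11.40 ✓; ∠(FR, RS) = 90.00° ✓; |RS| = 19.70 ✓; |PS| = 56.87 ✓.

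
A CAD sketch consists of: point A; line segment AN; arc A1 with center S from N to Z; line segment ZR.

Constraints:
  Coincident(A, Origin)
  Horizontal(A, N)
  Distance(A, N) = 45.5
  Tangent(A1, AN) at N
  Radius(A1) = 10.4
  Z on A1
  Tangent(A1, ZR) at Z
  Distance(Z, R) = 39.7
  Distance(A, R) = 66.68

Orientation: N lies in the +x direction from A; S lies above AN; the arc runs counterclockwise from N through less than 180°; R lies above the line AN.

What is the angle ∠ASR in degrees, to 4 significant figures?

98.76°

Checks: |SN| = 10.40 ✓; |SZ| = 10.40 ✓; ∠(SZ, ZR) = 90.00° ✓; |ZR| = 39.70 ✓; |AR| = 66.68 ✓.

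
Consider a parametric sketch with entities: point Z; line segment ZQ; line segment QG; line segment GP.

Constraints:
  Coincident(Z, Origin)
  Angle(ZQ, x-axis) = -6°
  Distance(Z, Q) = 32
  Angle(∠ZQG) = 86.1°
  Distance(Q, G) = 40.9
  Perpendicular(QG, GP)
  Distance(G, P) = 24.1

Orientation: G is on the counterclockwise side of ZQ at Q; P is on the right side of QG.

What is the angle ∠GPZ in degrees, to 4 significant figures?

34.65°

Z is at the origin; ZQ runs at -6.0° with length 32.0, so Q = 32.0·(cos -6.0°, sin -6.0°) = (31.82, -3.345). ∠ZQG = 86.1°, so QG runs at -6.0° + (180° − 86.1°) = 87.90° from the x-axis; with |QG| = 40.9, G = Q + 40.9·(cos 87.90°, sin 87.90°) = (33.32, 37.53). The perpendicularity gives GP at right angles to QG; with |GP| = 24.1 on the right of QG, P = G + 24.1·(0.9993, -0.03664) = (57.41, 36.64). Then cos ∠GPZ = PG·PZ / (|PG||PZ|), giving 34.65°.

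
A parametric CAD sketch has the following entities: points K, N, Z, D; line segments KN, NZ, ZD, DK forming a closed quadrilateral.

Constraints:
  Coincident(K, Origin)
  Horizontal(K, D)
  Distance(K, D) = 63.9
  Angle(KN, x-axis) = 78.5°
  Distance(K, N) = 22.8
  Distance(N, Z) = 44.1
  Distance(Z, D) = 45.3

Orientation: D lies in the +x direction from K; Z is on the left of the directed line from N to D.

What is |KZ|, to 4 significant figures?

60.49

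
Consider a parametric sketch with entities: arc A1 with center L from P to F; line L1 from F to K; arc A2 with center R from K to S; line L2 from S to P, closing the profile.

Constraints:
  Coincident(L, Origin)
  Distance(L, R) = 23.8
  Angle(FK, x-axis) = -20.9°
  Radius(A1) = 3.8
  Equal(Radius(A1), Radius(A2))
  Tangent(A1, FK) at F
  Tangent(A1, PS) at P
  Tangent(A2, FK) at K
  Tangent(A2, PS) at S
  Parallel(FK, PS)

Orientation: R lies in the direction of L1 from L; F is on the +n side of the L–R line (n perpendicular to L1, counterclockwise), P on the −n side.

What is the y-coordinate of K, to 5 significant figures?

-4.9404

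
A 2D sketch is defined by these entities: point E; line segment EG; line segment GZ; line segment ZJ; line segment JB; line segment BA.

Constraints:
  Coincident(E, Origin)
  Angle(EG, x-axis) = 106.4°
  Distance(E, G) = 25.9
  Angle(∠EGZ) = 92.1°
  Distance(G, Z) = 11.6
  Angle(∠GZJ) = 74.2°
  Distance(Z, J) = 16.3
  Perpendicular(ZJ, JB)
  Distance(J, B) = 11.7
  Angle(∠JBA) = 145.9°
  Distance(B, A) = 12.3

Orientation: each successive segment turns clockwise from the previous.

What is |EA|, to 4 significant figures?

25.34

E is at the origin; EG runs at 106.4° with length 25.9, so G = (-7.313, 24.85). ∠EGZ = 92.1° gives GZ at 18.50° from the x-axis; with |GZ| = 11.6, Z = (3.688, 28.53). ∠GZJ = 74.2° gives ZJ at -87.30° from the x-axis; with |ZJ| = 16.3, J = (4.456, 12.25). The perpendicularity gives JB at right angles to ZJ, so JB runs at -177.3°; with |JB| = 11.7, B = (-7.231, 11.69). ∠JBA = 145.9° gives BA at 148.6° from the x-axis; with |BA| = 12.3, A = (-17.73, 18.10). Then |EA| = |A − E| = 25.34.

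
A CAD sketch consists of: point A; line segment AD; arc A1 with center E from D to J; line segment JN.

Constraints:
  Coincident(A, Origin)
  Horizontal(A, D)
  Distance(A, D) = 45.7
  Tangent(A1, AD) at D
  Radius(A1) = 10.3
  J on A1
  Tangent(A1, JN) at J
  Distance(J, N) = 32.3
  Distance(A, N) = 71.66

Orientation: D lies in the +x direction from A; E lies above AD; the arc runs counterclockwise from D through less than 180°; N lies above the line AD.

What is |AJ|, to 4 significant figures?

56.79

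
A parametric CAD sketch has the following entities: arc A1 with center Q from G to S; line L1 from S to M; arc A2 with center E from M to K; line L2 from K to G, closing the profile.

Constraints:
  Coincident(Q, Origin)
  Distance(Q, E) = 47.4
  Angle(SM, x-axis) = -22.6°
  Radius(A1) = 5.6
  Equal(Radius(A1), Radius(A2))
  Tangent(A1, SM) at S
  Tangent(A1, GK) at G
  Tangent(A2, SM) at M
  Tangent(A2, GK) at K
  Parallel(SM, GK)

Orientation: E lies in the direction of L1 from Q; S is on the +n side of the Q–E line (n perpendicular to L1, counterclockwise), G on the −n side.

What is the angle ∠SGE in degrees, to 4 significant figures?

83.26°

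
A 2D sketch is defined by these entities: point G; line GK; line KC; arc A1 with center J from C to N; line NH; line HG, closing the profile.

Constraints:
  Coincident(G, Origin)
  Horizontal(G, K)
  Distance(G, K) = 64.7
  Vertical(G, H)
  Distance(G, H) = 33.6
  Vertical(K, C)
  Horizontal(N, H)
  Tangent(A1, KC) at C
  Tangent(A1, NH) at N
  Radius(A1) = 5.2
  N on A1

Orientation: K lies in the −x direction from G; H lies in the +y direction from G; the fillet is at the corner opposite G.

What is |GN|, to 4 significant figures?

68.33

G is at the origin; G and K share the same y with |GK| = 64.7 and K on the −x side, so K = (-64.70, 0.000). G and H share the same x with |GH| = 33.6 and H on the +y side, so H = (0.000, 33.60). The virtual corner opposite G is at (-64.70, 33.60). Tangency of A1 to KC means the radius JC is perpendicular to KC and since A1 is tangent to NH there, JN ⟂ NH, with radius 5.2, so the center J sits 5.2 in from both sides at J = (-59.50, 28.40). That places the tangent points at C = (-64.70, 28.40) on KC and N = (-59.50, 33.60) on NH. Then |GN| = |N − G| = 68.33.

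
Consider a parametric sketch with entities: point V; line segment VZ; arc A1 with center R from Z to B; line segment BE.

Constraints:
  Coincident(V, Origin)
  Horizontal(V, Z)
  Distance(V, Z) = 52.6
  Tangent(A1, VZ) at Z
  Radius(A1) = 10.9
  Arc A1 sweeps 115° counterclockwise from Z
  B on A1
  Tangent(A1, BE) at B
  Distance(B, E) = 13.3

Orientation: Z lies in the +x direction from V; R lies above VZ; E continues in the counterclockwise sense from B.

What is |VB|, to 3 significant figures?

64.4

V is at the origin; V and Z share the same y with |VZ| = 52.6 and Z on the +x side, so Z = (52.6, 0.00). Tangency of A1 to VZ means the radius RZ is perpendicular to VZ, so R = Z + (0, 10.9) = (52.6, 10.9). On A1, Z sits at bearing -90° from R; a 115° counterclockwise sweep puts B at bearing 25°, so B = R + 10.9·(cos 25°, sin 25°) = (62.5, 15.5). Then |VB| = |B − V| = 64.4.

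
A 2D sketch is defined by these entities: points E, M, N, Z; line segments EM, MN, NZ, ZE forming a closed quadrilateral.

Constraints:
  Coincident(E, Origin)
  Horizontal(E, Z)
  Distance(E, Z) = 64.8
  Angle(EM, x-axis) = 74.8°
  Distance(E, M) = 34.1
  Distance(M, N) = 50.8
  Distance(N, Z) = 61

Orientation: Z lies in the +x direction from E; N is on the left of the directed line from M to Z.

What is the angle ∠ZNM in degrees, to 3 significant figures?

70.2°

E is at the origin; EZ is horizontal with |EZ| = 64.8 and Z in +x, so Z = (64.8, 0). EM runs at 74.8° with |EM| = 34.1, so M = (8.94, 32.9). N is determined by |MN| = 50.8 and |NZ| = 61.0 together: it lies at the intersection of circle(M, 50.8) and circle(Z, 61.0). With |MZ| = 64.8, the foot of the radical line on MZ is 23.6 from M and the perpendicular offset is √(50.8² − 23.6²) = 45.0. Taking the left-of-MZ solution: N = (52.1, 59.7).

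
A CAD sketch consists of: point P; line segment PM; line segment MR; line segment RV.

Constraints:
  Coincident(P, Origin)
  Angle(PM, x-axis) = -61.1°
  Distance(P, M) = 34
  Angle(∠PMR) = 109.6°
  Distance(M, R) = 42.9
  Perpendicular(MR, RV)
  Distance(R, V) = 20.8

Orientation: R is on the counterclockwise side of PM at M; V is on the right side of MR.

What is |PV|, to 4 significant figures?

75.76

∠PMR = 109.6°, so MR runs at -61.1° + (180° − 109.6°) = 9.300° from the x-axis; with |MR| = 42.9, R = M + 42.9·(cos 9.300°, sin 9.300°) = (58.77, -22.83). The perpendicularity gives RV at right angles to MR; with |RV| = 20.8 on the right of MR, V = R + 20.8·(0.1616, -0.9869) = (62.13, -43.36). Then |PV| = |V − P| = 75.76.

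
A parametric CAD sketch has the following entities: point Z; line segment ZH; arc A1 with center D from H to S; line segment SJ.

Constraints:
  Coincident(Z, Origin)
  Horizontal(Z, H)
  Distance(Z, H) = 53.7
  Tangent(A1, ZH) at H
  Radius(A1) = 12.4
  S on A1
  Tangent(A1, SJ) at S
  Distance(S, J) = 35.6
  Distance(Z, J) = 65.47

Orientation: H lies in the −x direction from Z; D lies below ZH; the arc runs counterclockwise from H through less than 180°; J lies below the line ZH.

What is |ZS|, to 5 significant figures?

66.800

Checks: |DS| = 12.40 ✓; ∠(DS, SJ) = 90.00° ✓; |SJ| = 35.60 ✓; |ZJ| = 65.47 ✓.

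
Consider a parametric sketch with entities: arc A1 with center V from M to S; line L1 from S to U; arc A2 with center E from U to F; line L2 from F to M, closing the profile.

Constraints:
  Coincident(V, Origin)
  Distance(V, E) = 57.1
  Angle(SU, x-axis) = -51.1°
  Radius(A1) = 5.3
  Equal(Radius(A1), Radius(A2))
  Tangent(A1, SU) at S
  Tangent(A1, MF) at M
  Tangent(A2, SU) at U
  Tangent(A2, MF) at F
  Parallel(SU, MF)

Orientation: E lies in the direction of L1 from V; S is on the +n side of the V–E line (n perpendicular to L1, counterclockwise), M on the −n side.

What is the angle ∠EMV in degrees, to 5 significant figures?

84.697°

The slot axis is L1's direction at -51.1°, so u = (cos -51.1°, sin -51.1°) = (0.62796, -0.77824) and n = (−sin -51.1°, cos -51.1°) = (0.77824, 0.62796). V is at the origin and E lies 57.1 along u from V, so E = 57.1·u = (35.857, -44.438). Tangency of A1 to both parallel lines with radius 5.3 puts S and M at V ± 5.3·n: S = (4.1247, 3.3282), M = (-4.1247, -3.3282). Then cos ∠EMV = ME·MV / (|ME||MV|), giving 84.697°.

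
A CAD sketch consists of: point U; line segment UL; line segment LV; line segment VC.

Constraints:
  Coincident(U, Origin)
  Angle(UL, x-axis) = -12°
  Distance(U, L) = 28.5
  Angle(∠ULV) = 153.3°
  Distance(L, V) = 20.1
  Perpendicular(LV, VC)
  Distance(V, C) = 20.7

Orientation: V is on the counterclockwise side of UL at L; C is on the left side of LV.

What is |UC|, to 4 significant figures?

46.24

∠ULV = 153.3°, so LV runs at -12.0° + (180° − 153.3°) = 14.70° from the x-axis; with |LV| = 20.1, V = L + 20.1·(cos 14.70°, sin 14.70°) = (47.32, -0.8249). The perpendicularity gives VC at right angles to LV; with |VC| = 20.7 on the left of LV, C = V + 20.7·(-0.2538, 0.9673) = (42.07, 19.20). Then |UC| = |C − U| = 46.24.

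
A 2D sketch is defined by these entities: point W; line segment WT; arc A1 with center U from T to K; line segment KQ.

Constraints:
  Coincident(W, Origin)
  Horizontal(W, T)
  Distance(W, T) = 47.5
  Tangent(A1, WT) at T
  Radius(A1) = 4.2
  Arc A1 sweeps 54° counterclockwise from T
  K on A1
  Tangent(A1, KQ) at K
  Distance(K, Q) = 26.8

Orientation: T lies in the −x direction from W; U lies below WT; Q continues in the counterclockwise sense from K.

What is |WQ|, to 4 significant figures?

70.64

W is at the origin; W and T share the same y with |WT| = 47.5 and T on the −x side, so T = (-47.50, 0.000). The tangent condition forces UT to be normal to WT, so U = T + (0, -4.2) = (-47.50, -4.200). On A1, T sits at bearing 90° from U; a 54° counterclockwise sweep puts K at bearing 144°, so K = U + 4.2·(cos 144°, sin 144°) = (-50.90, -1.731). Since A1 is tangent to KQ there, UK ⟂ KQ, so KQ runs along (−sin 144°, cos 144°); with |KQ| = 26.8, Q = (-66.65, -23.41). Then |WQ| = |Q − W| = 70.64.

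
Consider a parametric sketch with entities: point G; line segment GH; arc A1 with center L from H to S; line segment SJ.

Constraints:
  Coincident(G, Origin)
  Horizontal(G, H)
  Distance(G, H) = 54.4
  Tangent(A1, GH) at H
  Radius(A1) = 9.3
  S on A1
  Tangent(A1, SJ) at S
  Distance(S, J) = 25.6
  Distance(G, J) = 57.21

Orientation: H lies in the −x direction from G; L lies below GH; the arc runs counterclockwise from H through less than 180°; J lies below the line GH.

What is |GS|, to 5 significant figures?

63.426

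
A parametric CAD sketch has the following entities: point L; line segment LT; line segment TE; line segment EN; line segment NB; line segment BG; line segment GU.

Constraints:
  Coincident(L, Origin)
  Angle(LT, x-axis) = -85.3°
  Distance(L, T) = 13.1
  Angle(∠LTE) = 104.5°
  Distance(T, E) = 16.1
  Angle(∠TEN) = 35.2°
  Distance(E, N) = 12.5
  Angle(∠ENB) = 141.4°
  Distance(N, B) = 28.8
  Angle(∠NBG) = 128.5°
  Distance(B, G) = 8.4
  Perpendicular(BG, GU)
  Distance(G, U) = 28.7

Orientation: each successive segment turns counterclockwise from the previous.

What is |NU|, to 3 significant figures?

27.0

L is at the origin; LT runs at -85.3° with length 13.1, so T = (1.07, -13.1). ∠LTE = 104.5° gives TE at -9.80° from the x-axis; with |TE| = 16.1, E = (16.9, -15.8). ∠TEN = 35.2° gives EN at 135° from the x-axis; with |EN| = 12.5, N = (8.10, -6.96). ∠ENB = 141.4° gives NB at 174° from the x-axis; with |NB| = 28.8, B = (-20.5, -3.75). ∠NBG = 128.5° gives BG at -135° from the x-axis; with |BG| = 8.4, G = (-26.5, -9.70). BG ⟂ GU, so GU runs at -44.9°; with |GU| = 28.7, U = (-6.12, -30.0). Then |NU| = |U − N| = 27.0.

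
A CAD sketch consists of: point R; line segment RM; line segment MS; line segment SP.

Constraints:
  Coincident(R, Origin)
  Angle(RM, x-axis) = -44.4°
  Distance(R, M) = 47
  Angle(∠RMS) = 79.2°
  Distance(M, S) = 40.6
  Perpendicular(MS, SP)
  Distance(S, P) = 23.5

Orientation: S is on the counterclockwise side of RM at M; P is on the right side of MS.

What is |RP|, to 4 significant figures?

76.58

R is at the origin; RM runs at -44.4° with length 47.0, so M = 47.0·(cos -44.4°, sin -44.4°) = (33.58, -32.88). ∠RMS = 79.2°, so MS runs at -44.4° + (180° − 79.2°) = 56.40° from the x-axis; with |MS| = 40.6, S = M + 40.6·(cos 56.40°, sin 56.40°) = (56.05, 0.9324). MS ⟂ SP; with |SP| = 23.5 on the right of MS, P = S + 23.5·(0.8329, -0.5534) = (75.62, -12.07). Then |RP| = |P − R| = 76.58.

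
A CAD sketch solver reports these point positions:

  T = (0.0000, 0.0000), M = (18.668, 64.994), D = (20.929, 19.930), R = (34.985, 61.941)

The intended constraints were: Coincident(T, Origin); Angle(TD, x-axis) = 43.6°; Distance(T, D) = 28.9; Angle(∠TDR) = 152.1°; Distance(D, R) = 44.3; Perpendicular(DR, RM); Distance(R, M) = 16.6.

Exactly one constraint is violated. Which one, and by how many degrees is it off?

Perpendicular(DR, RM) — off by 7.90°.

T = (0.00, 0.00) ✓; TD at 43.60° ✓; |TD| = 28.90 ✓; ∠TDR = 152.1° ✓; |DR| = 44.30 ✓; ∠(DR, RM) = 97.90° ✗; |RM| = 16.60 ✓.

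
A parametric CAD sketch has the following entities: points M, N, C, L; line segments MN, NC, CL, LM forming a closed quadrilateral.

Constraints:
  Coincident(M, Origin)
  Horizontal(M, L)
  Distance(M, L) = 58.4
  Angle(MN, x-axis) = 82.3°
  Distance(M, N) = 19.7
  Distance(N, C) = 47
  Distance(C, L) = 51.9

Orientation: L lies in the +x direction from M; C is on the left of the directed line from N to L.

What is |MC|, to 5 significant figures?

62.618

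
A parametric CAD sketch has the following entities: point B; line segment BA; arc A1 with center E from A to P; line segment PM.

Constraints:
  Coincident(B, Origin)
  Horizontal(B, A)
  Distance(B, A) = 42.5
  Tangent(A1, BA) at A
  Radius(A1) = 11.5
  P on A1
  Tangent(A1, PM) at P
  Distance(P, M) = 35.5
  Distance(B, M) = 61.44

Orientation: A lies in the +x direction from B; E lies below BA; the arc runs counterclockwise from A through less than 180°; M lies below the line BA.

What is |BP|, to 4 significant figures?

34.03

B is at the origin; B and A share the same y with |BA| = 42.5 and A on the +x side, so A = (42.50, 0.000). The tangent condition forces EA to be normal to BA, so E = A + (0, -11.5) = (42.50, -11.50). Since EP ⟂ PM (tangency), |EM| = √(11.5² + 35.5²) = 37.32 regardless of where P sits on A1. So M lies on both circle(B, 61.44) and circle(E, 37.32); the below-BA intersection is M = (37.71, -48.51). P is the foot of the tangent from M: P = (31.20, -13.61).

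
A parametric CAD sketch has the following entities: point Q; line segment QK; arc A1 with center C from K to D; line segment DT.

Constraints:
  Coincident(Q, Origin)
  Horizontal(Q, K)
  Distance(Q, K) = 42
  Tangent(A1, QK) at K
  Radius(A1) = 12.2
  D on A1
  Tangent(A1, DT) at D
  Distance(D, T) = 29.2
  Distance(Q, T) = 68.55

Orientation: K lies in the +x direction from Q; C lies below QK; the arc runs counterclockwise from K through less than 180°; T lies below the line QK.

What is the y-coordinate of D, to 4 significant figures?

-21.07

Checks: |QK| = 42.00 ✓; ∠(CK, KQ) = 90.00° ✓; |CD| = 12.20 ✓; ∠(CD, DT) = 90.00° ✓; |DT| = 29.20 ✓; |QT| = 68.55 ✓.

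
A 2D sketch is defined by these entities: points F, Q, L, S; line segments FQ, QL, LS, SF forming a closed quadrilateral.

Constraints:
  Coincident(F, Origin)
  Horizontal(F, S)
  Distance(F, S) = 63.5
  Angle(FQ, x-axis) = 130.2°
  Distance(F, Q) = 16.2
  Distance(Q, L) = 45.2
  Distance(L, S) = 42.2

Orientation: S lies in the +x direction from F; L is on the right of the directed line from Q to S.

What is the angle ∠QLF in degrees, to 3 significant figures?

5.78°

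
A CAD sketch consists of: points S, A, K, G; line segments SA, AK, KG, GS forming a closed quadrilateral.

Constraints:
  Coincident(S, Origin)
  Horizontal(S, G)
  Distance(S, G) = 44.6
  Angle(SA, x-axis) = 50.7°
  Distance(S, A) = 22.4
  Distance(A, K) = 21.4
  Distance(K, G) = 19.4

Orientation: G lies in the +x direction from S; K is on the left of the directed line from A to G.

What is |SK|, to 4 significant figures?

39.52

Checks: |AK| = 21.40 ✓; |KG| = 19.40 ✓.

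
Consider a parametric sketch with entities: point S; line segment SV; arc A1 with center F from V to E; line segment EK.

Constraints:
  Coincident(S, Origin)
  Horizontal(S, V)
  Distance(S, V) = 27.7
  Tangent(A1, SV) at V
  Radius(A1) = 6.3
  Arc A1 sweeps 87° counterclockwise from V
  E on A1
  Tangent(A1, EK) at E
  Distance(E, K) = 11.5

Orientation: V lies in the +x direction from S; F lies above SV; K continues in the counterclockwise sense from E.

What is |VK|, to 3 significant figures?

18.8

S is at the origin; S and V share the same y with |SV| = 27.7 and V on the +x side, so V = (27.7, 0.00). Tangency of A1 to SV means the radius FV is perpendicular to SV, so F = V + (0, 6.3) = (27.7, 6.30). On A1, V sits at bearing -90° from F; an 87° counterclockwise sweep puts E at bearing -3°, so E = F + 6.3·(cos -3°, sin -3°) = (34.0, 5.97). The tangent condition forces FE to be normal to EK, so EK runs along (−sin -3°, cos -3°); with |EK| = 11.5, K = (34.6, 17.5). Then |VK| = |K − V| = 18.8.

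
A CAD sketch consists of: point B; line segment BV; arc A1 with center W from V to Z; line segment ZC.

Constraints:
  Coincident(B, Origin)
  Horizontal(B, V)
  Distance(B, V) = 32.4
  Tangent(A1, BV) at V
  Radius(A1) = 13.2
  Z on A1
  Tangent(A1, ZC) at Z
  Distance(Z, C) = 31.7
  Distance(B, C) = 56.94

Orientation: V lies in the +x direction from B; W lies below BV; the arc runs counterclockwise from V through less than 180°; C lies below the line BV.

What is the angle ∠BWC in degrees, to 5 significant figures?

110.44°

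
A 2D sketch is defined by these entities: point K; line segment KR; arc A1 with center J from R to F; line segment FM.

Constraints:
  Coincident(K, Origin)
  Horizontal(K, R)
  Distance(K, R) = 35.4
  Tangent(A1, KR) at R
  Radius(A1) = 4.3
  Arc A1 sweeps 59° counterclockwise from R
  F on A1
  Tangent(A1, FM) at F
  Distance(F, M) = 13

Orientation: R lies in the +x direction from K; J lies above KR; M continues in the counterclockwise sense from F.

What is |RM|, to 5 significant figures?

16.816

K is at the origin; K and R share the same y with |KR| = 35.4 and R on the +x side, so R = (35.400, 0.0000). The tangent condition forces JR to be normal to KR, so J = R + (0, 4.3) = (35.400, 4.3000). On A1, R sits at bearing -90° from J; a 59° counterclockwise sweep puts F at bearing -31°, so F = J + 4.3·(cos -31°, sin -31°) = (39.086, 2.0853). The tangent condition forces JF to be normal to FM, so FM runs along (−sin -31°, cos -31°); with |FM| = 13.0, M = (45.781, 13.229). Then |RM| = |M − R| = 16.816.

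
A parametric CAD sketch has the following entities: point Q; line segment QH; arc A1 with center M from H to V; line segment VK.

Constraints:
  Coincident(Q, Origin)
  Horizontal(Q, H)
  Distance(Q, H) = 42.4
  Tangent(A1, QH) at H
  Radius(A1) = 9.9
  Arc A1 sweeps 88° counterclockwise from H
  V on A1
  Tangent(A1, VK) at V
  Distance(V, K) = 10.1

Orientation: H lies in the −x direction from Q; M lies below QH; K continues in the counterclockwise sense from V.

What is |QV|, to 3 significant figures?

53.2

The tangent condition forces MH to be normal to QH, so M = H + (0, -9.9) = (-42.4, -9.90). On A1, H sits at bearing 90° from M; an 88° counterclockwise sweep puts V at bearing 178°, so V = M + 9.9·(cos 178°, sin 178°) = (-52.3, -9.55). Then |QV| = |V − Q| = 53.2.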